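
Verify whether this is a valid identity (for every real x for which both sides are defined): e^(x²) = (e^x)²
Claim: e^(x²) = (e^x)².
Test a specific point where both sides are defined: x = 3.
LHS = e^(x²) ≈ 8103.0839
RHS = (e^x)² ≈ 403.4288
Since 8103.0839 ≠ 403.4288, the equation fails at this point, so it cannot hold for every real x for which both sides are defined.
(e^x)² = e^(2x), and 2x ≠ x² in general.

Conclusion: No, this is NOT an identity.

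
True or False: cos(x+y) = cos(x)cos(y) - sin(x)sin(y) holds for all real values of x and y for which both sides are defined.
True.

Claim: cos(x+y) = cos(x)cos(y) - sin(x)sin(y).
Reasoning: By Euler's formula e^(i(x+y)) = e^(ix)·e^(iy) = (cos x + i·sin x)(cos y + i·sin y). The real part of the left side is cos(x+y); the real part of the product is cos(x)cos(y) - sin(x)sin(y) (since i·i = -1).
So the two sides agree for all real values of x and y for which both sides are defined.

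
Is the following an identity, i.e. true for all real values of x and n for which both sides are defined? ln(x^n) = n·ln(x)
Claim: ln(x^n) = n·ln(x).
Reasoning: The right side requires x > 0. For x > 0, x^n = (e^(ln x))^n = e^(n·ln x), so taking ln of both sides gives ln(x^n) = n·ln(x).
So the two sides agree for all real values of x and n for which both sides are defined.

Conclusion: Yes, this is an identity.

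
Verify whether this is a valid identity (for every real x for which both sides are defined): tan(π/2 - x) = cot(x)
Yes, this is an identity.

Claim: tan(π/2 - x) = cot(x).
Reasoning: tan(π/2 - x) = sin(π/2 - x)/cos(π/2 - x) = cos(x)/sin(x) = cot(x), using the cofunction identities sin(π/2 - x) = cos(x) and cos(π/2 - x) = sin(x).
So the two sides agree for every real x for which both sides are defined.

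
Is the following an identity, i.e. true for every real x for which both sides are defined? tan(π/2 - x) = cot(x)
Claim: tan(π/2 - x) = cot(x).
Reasoning: tan(π/2 - x) = sin(π/2 - x)/cos(π/2 - x) = cos(x)/sin(x) = cot(x), using the cofunction identities sin(π/2 - x) = cos(x) and cos(π/2 - x) = sin(x).
So the two sides agree for every real x for which both sides are defined.

Conclusion: Yes, this is an identity.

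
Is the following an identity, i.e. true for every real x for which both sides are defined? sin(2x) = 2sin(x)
No, this is NOT an identity.

Claim: sin(2x) = 2sin(x).
Test a specific point where both sides are defined: x = -π/6.
LHS = sin(2x) ≈ -0.8660
RHS = 2sin(x) ≈ -1.0000
Since -0.8660 ≠ -1.0000, the equation fails at this point, so it cannot hold for every real x for which both sides are defined.
The correct double-angle formula is sin(2x) = 2sin(x)cos(x).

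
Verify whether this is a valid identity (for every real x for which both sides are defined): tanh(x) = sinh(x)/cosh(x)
Claim: tanh(x) = sinh(x)/cosh(x).
Reasoning: tanh(x) is defined as sinh(x)/cosh(x) = (e^x - e^-x)/(e^x + e^-x); cosh(x) ≥ 1 is never zero, so this holds for every real x.
So the two sides agree for every real x for which both sides are defined.

Conclusion: Yes, this is an identity.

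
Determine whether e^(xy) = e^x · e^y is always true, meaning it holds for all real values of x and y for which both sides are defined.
No, this is NOT an identity.

Claim: e^(xy) = e^x · e^y.
Test a specific point where both sides are defined: x = 5, y = 3/2.
LHS = e^(xy) ≈ 1808.0424
RHS = e^x · e^y ≈ 665.1416
Since 1808.0424 ≠ 665.1416, the equation fails at this point, so it cannot hold for all real values of x and y for which both sides are defined.
e^x · e^y = e^(x+y), not e^(xy).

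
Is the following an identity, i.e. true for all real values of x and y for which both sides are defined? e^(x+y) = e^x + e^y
Claim: e^(x+y) = e^x + e^y.
Test a specific point where both sides are defined: x = 3, y = 3.
LHS = e^(x+y) ≈ 403.4288
RHS = e^x + e^y ≈ 40.1711
Since 403.4288 ≠ 40.1711, the equation fails at this point, so it cannot hold for all real values of x and y for which both sides are defined.
The correct rule is e^(x+y) = e^x · e^y (a product, not a sum).

Conclusion: No, this is NOT an identity.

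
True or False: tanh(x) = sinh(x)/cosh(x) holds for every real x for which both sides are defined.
Claim: tanh(x) = sinh(x)/cosh(x).
Reasoning: tanh(x) is defined as sinh(x)/cosh(x) = (e^x - e^-x)/(e^x + e^-x); cosh(x) ≥ 1 is never zero, so this holds for every real x.
So the two sides agree for every real x for which both sides are defined.

Conclusion: True.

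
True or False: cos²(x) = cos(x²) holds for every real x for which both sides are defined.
False.

Claim: cos²(x) = cos(x²).
Test a specific point where both sides are defined: x = π/4.
LHS = cos²(x) ≈ 0.5000
RHS = cos(x²) ≈ 0.8157
Since 0.5000 ≠ 0.8157, the equation fails at this point, so it cannot hold for every real x for which both sides are defined.
cos²(x) means (cos x)², squaring the output; cos(x²) squares the input. These are different functions.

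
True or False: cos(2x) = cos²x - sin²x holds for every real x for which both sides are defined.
True.

Claim: cos(2x) = cos²x - sin²x.
Reasoning: Put y = x in the addition formula cos(x+y) = cos(x)cos(y) - sin(x)sin(y): cos(2x) = cos²x - sin²x.
So the two sides agree for every real x for which both sides are defined.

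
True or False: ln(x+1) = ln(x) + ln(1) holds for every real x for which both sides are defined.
False.

Claim: ln(x+1) = ln(x) + ln(1).
Test a specific point where both sides are defined: x = 3/2.
LHS = ln(x+1) ≈ 0.9163
RHS = ln(x) + ln(1) ≈ 0.4055
Since 0.9163 ≠ 0.4055, the equation fails at this point, so it cannot hold for every real x for which both sides are defined.
ln(1) = 0, so the right side is just ln(x), which differs from ln(x+1).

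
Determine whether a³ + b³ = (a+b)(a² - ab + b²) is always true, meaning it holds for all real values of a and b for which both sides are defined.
Claim: a³ + b³ = (a+b)(a² - ab + b²).
Reasoning: Expand the right side: (a+b)(a² - ab + b²) = a³ - a²b + ab² + a²b - ab² + b³ = a³ + b³ (the middle terms cancel in pairs).
So the two sides agree for all real values of a and b for which both sides are defined.

Conclusion: Yes, this is an identity.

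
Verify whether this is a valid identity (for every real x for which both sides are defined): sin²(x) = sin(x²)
Claim: sin²(x) = sin(x²).
Test a specific point where both sides are defined: x = π/6.
LHS = sin²(x) ≈ 0.2500
RHS = sin(x²) ≈ 0.2707
Since 0.2500 ≠ 0.2707, the equation fails at this point, so it cannot hold for every real x for which both sides are defined.
sin²(x) means (sin x)², squaring the output; sin(x²) squares the input. These are different functions.

Conclusion: No, this is NOT an identity.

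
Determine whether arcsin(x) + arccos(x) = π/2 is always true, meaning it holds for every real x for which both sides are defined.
Claim: arcsin(x) + arccos(x) = π/2.
Reasoning: Both sides are defined for -1 ≤ x ≤ 1. Let θ = arcsin(x), so sin θ = x and θ ∈ [-π/2, π/2]. Then cos(π/2 - θ) = sin θ = x and π/2 - θ ∈ [0, π], which is exactly the range of arccos, so arccos(x) = π/2 - θ. Adding: arcsin(x) + arccos(x) = θ + (π/2 - θ) = π/2.
So the two sides agree for every real x for which both sides are defined.

Conclusion: Yes, this is an identity.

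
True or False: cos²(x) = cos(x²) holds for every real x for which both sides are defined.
False.

Claim: cos²(x) = cos(x²).
Test a specific point where both sides are defined: x = -π/6.
LHS = cos²(x) ≈ 0.7500
RHS = cos(x²) ≈ 0.9627
Since 0.7500 ≠ 0.9627, the equation fails at this point, so it cannot hold for every real x for which both sides are defined.
cos²(x) means (cos x)², squaring the output; cos(x²) squares the input. These are different functions.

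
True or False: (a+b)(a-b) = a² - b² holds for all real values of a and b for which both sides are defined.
Claim: (a+b)(a-b) = a² - b².
Reasoning: Expand: (a+b)(a-b) = a² - ab + ba - b² = a² - b² (the cross terms cancel).
So the two sides agree for all real values of a and b for which both sides are defined.

Conclusion: True.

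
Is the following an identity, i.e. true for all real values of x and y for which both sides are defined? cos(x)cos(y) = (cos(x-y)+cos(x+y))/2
Claim: cos(x)cos(y) = (cos(x-y)+cos(x+y))/2.
Reasoning: cos(x-y) = cos(x)cos(y) + sin(x)sin(y) and cos(x+y) = cos(x)cos(y) - sin(x)sin(y). Adding, cos(x-y) + cos(x+y) = 2cos(x)cos(y); divide by 2.
So the two sides agree for all real values of x and y for which both sides are defined.

Conclusion: Yes, this is an identity.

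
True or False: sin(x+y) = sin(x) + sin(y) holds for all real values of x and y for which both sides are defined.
False.

Claim: sin(x+y) = sin(x) + sin(y).
Test a specific point where both sides are defined: x = 3π/4, y = 3π/4.
LHS = sin(x+y) ≈ -1.0000
RHS = sin(x) + sin(y) ≈ 1.4142
Since -1.0000 ≠ 1.4142, the equation fails at this point, so it cannot hold for all real values of x and y for which both sides are defined.
The correct expansion is sin(x+y) = sin(x)cos(y) + cos(x)sin(y); sine is not additive.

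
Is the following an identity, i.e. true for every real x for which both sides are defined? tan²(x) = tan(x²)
Claim: tan²(x) = tan(x²).
Test a specific point where both sides are defined: x = π/6.
LHS = tan²(x) ≈ 0.3333
RHS = tan(x²) ≈ 0.2812
Since 0.3333 ≠ 0.2812, the equation fails at this point, so it cannot hold for every real x for which both sides are defined.
tan²(x) means (tan x)², squaring the output; tan(x²) squares the input. These are different functions.

Conclusion: No, this is NOT an identity.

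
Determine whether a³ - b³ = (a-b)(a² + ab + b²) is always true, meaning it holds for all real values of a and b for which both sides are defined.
Claim: a³ - b³ = (a-b)(a² + ab + b²).
Reasoning: Expand the right side: (a-b)(a² + ab + b²) = a³ + a²b + ab² - a²b - ab² - b³ = a³ - b³ (the middle terms cancel in pairs).
So the two sides agree for all real values of a and b for which both sides are defined.

Conclusion: Yes, this is an identity.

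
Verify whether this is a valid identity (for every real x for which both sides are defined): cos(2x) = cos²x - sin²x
Claim: cos(2x) = cos²x - sin²x.
Reasoning: Put y = x in the addition formula cos(x+y) = cos(x)cos(y) - sin(x)sin(y): cos(2x) = cos²x - sin²x.
So the two sides agree for every real x for which both sides are defined.

Conclusion: Yes, this is an identity.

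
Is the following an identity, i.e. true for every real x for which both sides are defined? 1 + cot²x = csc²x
Claim: 1 + cot²x = csc²x.
Reasoning: Start from sin²x + cos²x = 1 and divide every term by sin²x (allowed wherever cot x and csc x are defined): 1 + cot²x = 1/sin²x = csc²x.
So the two sides agree for every real x for which both sides are defined.

Conclusion: Yes, this is an identity.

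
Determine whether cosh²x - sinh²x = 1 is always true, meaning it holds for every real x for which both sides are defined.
Yes, this is an identity.

Claim: cosh²x - sinh²x = 1.
Reasoning: With cosh(x) = (e^x + e^-x)/2 and sinh(x) = (e^x - e^-x)/2: cosh²x = (e^(2x) + 2 + e^(-2x))/4 and sinh²x = (e^(2x) - 2 + e^(-2x))/4. Subtracting leaves 4/4 = 1.
So the two sides agree for every real x for which both sides are defined.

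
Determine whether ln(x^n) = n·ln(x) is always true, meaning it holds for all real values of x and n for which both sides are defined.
Claim: ln(x^n) = n·ln(x).
Reasoning: The right side requires x > 0. For x > 0, x^n = (e^(ln x))^n = e^(n·ln x), so taking ln of both sides gives ln(x^n) = n·ln(x).
So the two sides agree for all real values of x and n for which both sides are defined.

Conclusion: Yes, this is an identity.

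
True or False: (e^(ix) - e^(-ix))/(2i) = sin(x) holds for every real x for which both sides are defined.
Claim: (e^(ix) - e^(-ix))/(2i) = sin(x).
Reasoning: By Euler's formula e^(ix) = cos(x) + i·sin(x) and e^(-ix) = cos(x) - i·sin(x). Subtracting cancels the cosine terms: e^(ix) - e^(-ix) = 2i·sin(x); divide by 2i.
So the two sides agree for every real x for which both sides are defined.

Conclusion: True.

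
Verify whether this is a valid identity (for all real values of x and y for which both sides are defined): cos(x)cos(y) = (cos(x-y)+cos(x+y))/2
Yes, this is an identity.

Claim: cos(x)cos(y) = (cos(x-y)+cos(x+y))/2.
Reasoning: cos(x-y) = cos(x)cos(y) + sin(x)sin(y) and cos(x+y) = cos(x)cos(y) - sin(x)sin(y). Adding, cos(x-y) + cos(x+y) = 2cos(x)cos(y); divide by 2.
So the two sides agree for all real values of x and y for which both sides are defined.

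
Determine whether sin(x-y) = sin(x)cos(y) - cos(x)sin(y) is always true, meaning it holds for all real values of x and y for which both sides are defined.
Yes, this is an identity.

Claim: sin(x-y) = sin(x)cos(y) - cos(x)sin(y).
Reasoning: Replace y by -y in sin(x+y) = sin(x)cos(y) + cos(x)sin(y) and use cos(-y) = cos(y), sin(-y) = -sin(y): sin(x-y) = sin(x)cos(y) - cos(x)sin(y).
So the two sides agree for all real values of x and y for which both sides are defined.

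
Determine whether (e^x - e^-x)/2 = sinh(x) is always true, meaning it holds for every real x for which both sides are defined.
Claim: (e^x - e^-x)/2 = sinh(x).
Reasoning: This is exactly the definition of the hyperbolic sine: sinh(x) := (e^x - e^-x)/2.
So the two sides agree for every real x for which both sides are defined.

Conclusion: Yes, this is an identity.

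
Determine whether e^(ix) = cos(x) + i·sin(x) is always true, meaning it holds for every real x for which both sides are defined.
Yes, this is an identity.

Claim: e^(ix) = cos(x) + i·sin(x).
Reasoning: Euler's formula. Expand e^(ix) = Σ (ix)^k / k!. Since i² = -1, the even-k terms are Σ (-1)^m x^(2m)/(2m)! = cos(x) and the odd-k terms are i · Σ (-1)^m x^(2m+1)/(2m+1)! = i·sin(x).
So the two sides agree for every real x for which both sides are defined.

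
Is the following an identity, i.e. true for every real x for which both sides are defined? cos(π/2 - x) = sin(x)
Yes, this is an identity.

Claim: cos(π/2 - x) = sin(x).
Reasoning: Use cos(u - v) = cos(u)cos(v) + sin(u)sin(v) with u = π/2, v = x: cos(π/2)cos(x) + sin(π/2)sin(x) = 0·cos(x) + 1·sin(x) = sin(x).
So the two sides agree for every real x for which both sides are defined.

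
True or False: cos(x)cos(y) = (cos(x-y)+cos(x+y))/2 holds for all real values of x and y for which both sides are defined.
Claim: cos(x)cos(y) = (cos(x-y)+cos(x+y))/2.
Reasoning: cos(x-y) = cos(x)cos(y) + sin(x)sin(y) and cos(x+y) = cos(x)cos(y) - sin(x)sin(y). Adding, cos(x-y) + cos(x+y) = 2cos(x)cos(y); divide by 2.
So the two sides agree for all real values of x and y for which both sides are defined.

Conclusion: True.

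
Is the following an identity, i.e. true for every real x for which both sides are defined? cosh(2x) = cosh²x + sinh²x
Yes, this is an identity.

Claim: cosh(2x) = cosh²x + sinh²x.
Reasoning: cosh²x = (e^(2x) + 2 + e^(-2x))/4 and sinh²x = (e^(2x) - 2 + e^(-2x))/4. Adding gives (2e^(2x) + 2e^(-2x))/4 = (e^(2x) + e^(-2x))/2 = cosh(2x).
So the two sides agree for every real x for which both sides are defined.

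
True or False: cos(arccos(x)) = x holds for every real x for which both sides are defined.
Claim: cos(arccos(x)) = x.
Reasoning: For -1 ≤ x ≤ 1 (where arccos is defined), arccos(x) is by definition an angle whose cosine equals x. Taking the cosine of that angle returns x. (Note the other order, arccos(cos x) = x, is NOT an identity.)
So the two sides agree for every real x for which both sides are defined.

Conclusion: True.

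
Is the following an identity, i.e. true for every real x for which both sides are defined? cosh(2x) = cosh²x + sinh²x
Yes, this is an identity.

Claim: cosh(2x) = cosh²x + sinh²x.
Reasoning: cosh²x = (e^(2x) + 2 + e^(-2x))/4 and sinh²x = (e^(2x) - 2 + e^(-2x))/4. Adding gives (2e^(2x) + 2e^(-2x))/4 = (e^(2x) + e^(-2x))/2 = cosh(2x).
So the two sides agree for every real x for which both sides are defined.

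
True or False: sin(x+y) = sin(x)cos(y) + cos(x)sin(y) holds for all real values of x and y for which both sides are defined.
True.

Claim: sin(x+y) = sin(x)cos(y) + cos(x)sin(y).
Reasoning: By Euler's formula e^(i(x+y)) = e^(ix)·e^(iy) = (cos x + i·sin x)(cos y + i·sin y). The imaginary part of the left side is sin(x+y); the imaginary part of the product is sin(x)cos(y) + cos(x)sin(y).
So the two sides agree for all real values of x and y for which both sides are defined.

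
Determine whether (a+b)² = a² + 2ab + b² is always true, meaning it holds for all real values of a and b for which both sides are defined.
Yes, this is an identity.

Claim: (a+b)² = a² + 2ab + b².
Reasoning: Expand: (a+b)² = (a+b)(a+b) = a·a + a·b + b·a + b·b = a² + 2ab + b².
So the two sides agree for all real values of a and b for which both sides are defined.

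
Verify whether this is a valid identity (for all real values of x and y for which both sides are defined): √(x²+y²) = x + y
Claim: √(x²+y²) = x + y.
Test a specific point where both sides are defined: x = 4, y = -3.
LHS = √(x²+y²) ≈ 5.0000
RHS = x + y ≈ 1.0000
Since 5.0000 ≠ 1.0000, the equation fails at this point, so it cannot hold for all real values of x and y for which both sides are defined.
(x+y)² = x² + 2xy + y², not x² + y², so the square root does not split this way.

Conclusion: No, this is NOT an identity.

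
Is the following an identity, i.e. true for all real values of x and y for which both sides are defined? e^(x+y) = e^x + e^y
No, this is NOT an identity.

Claim: e^(x+y) = e^x + e^y.
Test a specific point where both sides are defined: x = 1/2, y = -2.
LHS = e^(x+y) ≈ 0.2231
RHS = e^x + e^y ≈ 1.7841
Since 0.2231 ≠ 1.7841, the equation fails at this point, so it cannot hold for all real values of x and y for which both sides are defined.
The correct rule is e^(x+y) = e^x · e^y (a product, not a sum).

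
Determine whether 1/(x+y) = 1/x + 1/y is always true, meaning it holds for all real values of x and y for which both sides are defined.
No, this is NOT an identity.

Claim: 1/(x+y) = 1/x + 1/y.
Test a specific point where both sides are defined: x = 4, y = -2.
LHS = 1/(x+y) ≈ 0.5000
RHS = 1/x + 1/y ≈ -0.2500
Since 0.5000 ≠ -0.2500, the equation fails at this point, so it cannot hold for all real values of x and y for which both sides are defined.
1/x + 1/y = (x+y)/(xy), which is not 1/(x+y).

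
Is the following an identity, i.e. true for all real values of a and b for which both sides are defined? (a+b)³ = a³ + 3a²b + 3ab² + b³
Claim: (a+b)³ = a³ + 3a²b + 3ab² + b³.
Reasoning: (a+b)³ = (a+b)(a+b)² = (a+b)(a² + 2ab + b²) = a³ + 2a²b + ab² + a²b + 2ab² + b³ = a³ + 3a²b + 3ab² + b³.
So the two sides agree for all real values of a and b for which both sides are defined.

Conclusion: Yes, this is an identity.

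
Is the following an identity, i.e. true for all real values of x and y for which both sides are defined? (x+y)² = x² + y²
No, this is NOT an identity.

Claim: (x+y)² = x² + y².
Test a specific point where both sides are defined: x = -1, y = 1/2.
LHS = (x+y)² ≈ 0.2500
RHS = x² + y² ≈ 1.2500
Since 0.2500 ≠ 1.2500, the equation fails at this point, so it cannot hold for all real values of x and y for which both sides are defined.
The correct expansion is (x+y)² = x² + 2xy + y²; the cross term 2xy is missing.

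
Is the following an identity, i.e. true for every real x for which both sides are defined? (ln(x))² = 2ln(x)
Claim: (ln(x))² = 2ln(x).
Test a specific point where both sides are defined: x = 3/2.
LHS = (ln(x))² ≈ 0.1644
RHS = 2ln(x) ≈ 0.8109
Since 0.1644 ≠ 0.8109, the equation fails at this point, so it cannot hold for every real x for which both sides are defined.
2ln(x) equals ln(x²), which is not the same as (ln x)².

Conclusion: No, this is NOT an identity.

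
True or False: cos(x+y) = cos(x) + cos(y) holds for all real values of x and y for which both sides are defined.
Claim: cos(x+y) = cos(x) + cos(y).
Test a specific point where both sides are defined: x = 2π/3, y = π.
LHS = cos(x+y) ≈ 0.5000
RHS = cos(x) + cos(y) ≈ -1.5000
Since 0.5000 ≠ -1.5000, the equation fails at this point, so it cannot hold for all real values of x and y for which both sides are defined.
The correct expansion is cos(x+y) = cos(x)cos(y) - sin(x)sin(y); cosine is not additive.

Conclusion: False.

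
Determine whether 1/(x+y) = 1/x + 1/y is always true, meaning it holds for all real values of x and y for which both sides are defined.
Claim: 1/(x+y) = 1/x + 1/y.
Test a specific point where both sides are defined: x = 5, y = -3.
LHS = 1/(x+y) ≈ 0.5000
RHS = 1/x + 1/y ≈ -0.1333
Since 0.5000 ≠ -0.1333, the equation fails at this point, so it cannot hold for all real values of x and y for which both sides are defined.
1/x + 1/y = (x+y)/(xy), which is not 1/(x+y).

Conclusion: No, this is NOT an identity.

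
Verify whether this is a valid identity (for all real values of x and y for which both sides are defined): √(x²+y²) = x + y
No, this is NOT an identity.

Claim: √(x²+y²) = x + y.
Test a specific point where both sides are defined: x = -2, y = 3/2.
LHS = √(x²+y²) ≈ 2.5000
RHS = x + y ≈ -0.5000
Since 2.5000 ≠ -0.5000, the equation fails at this point, so it cannot hold for all real values of x and y for which both sides are defined.
(x+y)² = x² + 2xy + y², not x² + y², so the square root does not split this way.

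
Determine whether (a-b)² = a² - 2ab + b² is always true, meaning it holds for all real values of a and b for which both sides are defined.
Yes, this is an identity.

Claim: (a-b)² = a² - 2ab + b².
Reasoning: Expand: (a-b)² = (a-b)(a-b) = a·a - a·b - b·a + b·b = a² - 2ab + b².
So the two sides agree for all real values of a and b for which both sides are defined.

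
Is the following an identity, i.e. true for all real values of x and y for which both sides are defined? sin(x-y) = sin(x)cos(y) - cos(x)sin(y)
Claim: sin(x-y) = sin(x)cos(y) - cos(x)sin(y).
Reasoning: Replace y by -y in sin(x+y) = sin(x)cos(y) + cos(x)sin(y) and use cos(-y) = cos(y), sin(-y) = -sin(y): sin(x-y) = sin(x)cos(y) - cos(x)sin(y).
So the two sides agree for all real values of x and y for which both sides are defined.

Conclusion: Yes, this is an identity.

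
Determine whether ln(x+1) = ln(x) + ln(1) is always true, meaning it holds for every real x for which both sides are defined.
No, this is NOT an identity.

Claim: ln(x+1) = ln(x) + ln(1).
Test a specific point where both sides are defined: x = 1.
LHS = ln(x+1) ≈ 0.6931
RHS = ln(x) + ln(1) ≈ 0.0000
Since 0.6931 ≠ 0.0000, the equation fails at this point, so it cannot hold for every real x for which both sides are defined.
ln(1) = 0, so the right side is just ln(x), which differs from ln(x+1).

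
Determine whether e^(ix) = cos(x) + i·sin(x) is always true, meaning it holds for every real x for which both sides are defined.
Yes, this is an identity.

Claim: e^(ix) = cos(x) + i·sin(x).
Reasoning: Euler's formula. Expand e^(ix) = Σ (ix)^k / k!. Since i² = -1, the even-k terms are Σ (-1)^m x^(2m)/(2m)! = cos(x) and the odd-k terms are i · Σ (-1)^m x^(2m+1)/(2m+1)! = i·sin(x).
So the two sides agree for every real x for which both sides are defined.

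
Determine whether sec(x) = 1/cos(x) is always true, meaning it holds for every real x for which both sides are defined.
Claim: sec(x) = 1/cos(x).
Reasoning: sec(x) is by definition the reciprocal of cos(x), wherever cos(x) ≠ 0.
So the two sides agree for every real x for which both sides are defined.

Conclusion: Yes, this is an identity.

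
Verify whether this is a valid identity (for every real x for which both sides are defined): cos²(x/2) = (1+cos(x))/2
Yes, this is an identity.

Claim: cos²(x/2) = (1+cos(x))/2.
Reasoning: Use cos(2θ) = 2cos²θ - 1 with θ = x/2: cos(x) = 2cos²(x/2) - 1. Solving for cos²(x/2) gives (1 + cos(x))/2.
So the two sides agree for every real x for which both sides are defined.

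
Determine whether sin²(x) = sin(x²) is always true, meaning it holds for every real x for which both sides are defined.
Claim: sin²(x) = sin(x²).
Test a specific point where both sides are defined: x = π/3.
LHS = sin²(x) ≈ 0.7500
RHS = sin(x²) ≈ 0.8897
Since 0.7500 ≠ 0.8897, the equation fails at this point, so it cannot hold for every real x for which both sides are defined.
sin²(x) means (sin x)², squaring the output; sin(x²) squares the input. These are different functions.

Conclusion: No, this is NOT an identity.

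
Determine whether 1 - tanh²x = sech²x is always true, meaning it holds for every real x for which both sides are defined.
Yes, this is an identity.

Claim: 1 - tanh²x = sech²x.
Reasoning: Divide cosh²x - sinh²x = 1 through by cosh²x (never zero): 1 - tanh²x = 1/cosh²x = sech²x.
So the two sides agree for every real x for which both sides are defined.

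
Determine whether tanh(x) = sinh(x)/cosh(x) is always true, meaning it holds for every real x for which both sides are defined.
Yes, this is an identity.

Claim: tanh(x) = sinh(x)/cosh(x).
Reasoning: tanh(x) is defined as sinh(x)/cosh(x) = (e^x - e^-x)/(e^x + e^-x); cosh(x) ≥ 1 is never zero, so this holds for every real x.
So the two sides agree for every real x for which both sides are defined.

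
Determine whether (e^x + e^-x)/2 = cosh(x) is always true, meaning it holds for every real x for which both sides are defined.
Yes, this is an identity.

Claim: (e^x + e^-x)/2 = cosh(x).
Reasoning: This is exactly the definition of the hyperbolic cosine: cosh(x) := (e^x + e^-x)/2.
So the two sides agree for every real x for which both sides are defined.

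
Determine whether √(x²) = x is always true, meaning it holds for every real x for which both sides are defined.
Claim: √(x²) = x.
Test a specific point where both sides are defined: x = -2.
LHS = √(x²) ≈ 2.0000
RHS = x ≈ -2.0000
Since 2.0000 ≠ -2.0000, the equation fails at this point, so it cannot hold for every real x for which both sides are defined.
√(x²) = |x|, which differs from x whenever x < 0 (both sides are defined for every real x).

Conclusion: No, this is NOT an identity.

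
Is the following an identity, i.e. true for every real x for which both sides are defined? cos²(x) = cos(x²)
Claim: cos²(x) = cos(x²).
Test a specific point where both sides are defined: x = π/6.
LHS = cos²(x) ≈ 0.7500
RHS = cos(x²) ≈ 0.9627
Since 0.7500 ≠ 0.9627, the equation fails at this point, so it cannot hold for every real x for which both sides are defined.
cos²(x) means (cos x)², squaring the output; cos(x²) squares the input. These are different functions.

Conclusion: No, this is NOT an identity.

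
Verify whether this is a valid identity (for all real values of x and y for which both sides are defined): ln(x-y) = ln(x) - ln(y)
No, this is NOT an identity.

Claim: ln(x-y) = ln(x) - ln(y).
Test a specific point where both sides are defined: x = 1, y = 1/2.
LHS = ln(x-y) ≈ -0.6931
RHS = ln(x) - ln(y) ≈ 0.6931
Since -0.6931 ≠ 0.6931, the equation fails at this point, so it cannot hold for all real values of x and y for which both sides are defined.
ln(x) - ln(y) = ln(x/y), not ln(x-y).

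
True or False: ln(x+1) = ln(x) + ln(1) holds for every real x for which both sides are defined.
False.

Claim: ln(x+1) = ln(x) + ln(1).
Test a specific point where both sides are defined: x = 3.
LHS = ln(x+1) ≈ 1.3863
RHS = ln(x) + ln(1) ≈ 1.0986
Since 1.3863 ≠ 1.0986, the equation fails at this point, so it cannot hold for every real x for which both sides are defined.
ln(1) = 0, so the right side is just ln(x), which differs from ln(x+1).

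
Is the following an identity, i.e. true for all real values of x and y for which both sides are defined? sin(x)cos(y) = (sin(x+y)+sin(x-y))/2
Claim: sin(x)cos(y) = (sin(x+y)+sin(x-y))/2.
Reasoning: sin(x+y) = sin(x)cos(y) + cos(x)sin(y) and sin(x-y) = sin(x)cos(y) - cos(x)sin(y). Adding, sin(x+y) + sin(x-y) = 2sin(x)cos(y); divide by 2.
So the two sides agree for all real values of x and y for which both sides are defined.

Conclusion: Yes, this is an identity.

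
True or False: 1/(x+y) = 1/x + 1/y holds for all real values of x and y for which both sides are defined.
Claim: 1/(x+y) = 1/x + 1/y.
Test a specific point where both sides are defined: x = 1, y = -2.
LHS = 1/(x+y) ≈ -1.0000
RHS = 1/x + 1/y ≈ 0.5000
Since -1.0000 ≠ 0.5000, the equation fails at this point, so it cannot hold for all real values of x and y for which both sides are defined.
1/x + 1/y = (x+y)/(xy), which is not 1/(x+y).

Conclusion: False.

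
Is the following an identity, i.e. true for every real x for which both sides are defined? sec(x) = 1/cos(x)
Claim: sec(x) = 1/cos(x).
Reasoning: sec(x) is by definition the reciprocal of cos(x), wherever cos(x) ≠ 0.
So the two sides agree for every real x for which both sides are defined.

Conclusion: Yes, this is an identity.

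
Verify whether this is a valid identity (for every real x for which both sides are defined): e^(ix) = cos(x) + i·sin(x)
Yes, this is an identity.

Claim: e^(ix) = cos(x) + i·sin(x).
Reasoning: Euler's formula. Expand e^(ix) = Σ (ix)^k / k!. Since i² = -1, the even-k terms are Σ (-1)^m x^(2m)/(2m)! = cos(x) and the odd-k terms are i · Σ (-1)^m x^(2m+1)/(2m+1)! = i·sin(x).
So the two sides agree for every real x for which both sides are defined.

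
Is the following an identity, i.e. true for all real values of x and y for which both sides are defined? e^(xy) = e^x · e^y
Claim: e^(xy) = e^x · e^y.
Test a specific point where both sides are defined: x = -1, y = -3.
LHS = e^(xy) ≈ 20.0855
RHS = e^x · e^y ≈ 0.0183
Since 20.0855 ≠ 0.0183, the equation fails at this point, so it cannot hold for all real values of x and y for which both sides are defined.
e^x · e^y = e^(x+y), not e^(xy).

Conclusion: No, this is NOT an identity.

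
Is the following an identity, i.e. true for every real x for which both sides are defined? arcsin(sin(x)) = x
No, this is NOT an identity.

Claim: arcsin(sin(x)) = x.
Test a specific point where both sides are defined: x = 2π/3.
LHS = arcsin(sin(x)) ≈ 1.0472
RHS = x ≈ 2.0944
Since 1.0472 ≠ 2.0944, the equation fails at this point, so it cannot hold for every real x for which both sides are defined.
arcsin only returns values in [-π/2, π/2], so arcsin(sin(x)) = x holds only for x in that interval, not for all real x.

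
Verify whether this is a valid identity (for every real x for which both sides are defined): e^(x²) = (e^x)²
Claim: e^(x²) = (e^x)².
Test a specific point where both sides are defined: x = 1.
LHS = e^(x²) ≈ 2.7183
RHS = (e^x)² ≈ 7.3891
Since 2.7183 ≠ 7.3891, the equation fails at this point, so it cannot hold for every real x for which both sides are defined.
(e^x)² = e^(2x), and 2x ≠ x² in general.

Conclusion: No, this is NOT an identity.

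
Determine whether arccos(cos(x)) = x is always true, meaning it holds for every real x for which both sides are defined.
Claim: arccos(cos(x)) = x.
Test a specific point where both sides are defined: x = -π/4.
LHS = arccos(cos(x)) ≈ 0.7854
RHS = x ≈ -0.7854
Since 0.7854 ≠ -0.7854, the equation fails at this point, so it cannot hold for every real x for which both sides are defined.
arccos only returns values in [0, π], so arccos(cos(x)) = x holds only for x in that interval, not for all real x.

Conclusion: No, this is NOT an identity.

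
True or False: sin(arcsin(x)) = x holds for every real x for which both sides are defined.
Claim: sin(arcsin(x)) = x.
Reasoning: For -1 ≤ x ≤ 1 (where arcsin is defined), arcsin(x) is by definition an angle whose sine equals x. Taking the sine of that angle returns x. (Note the other order, arcsin(sin x) = x, is NOT an identity.)
So the two sides agree for every real x for which both sides are defined.

Conclusion: True.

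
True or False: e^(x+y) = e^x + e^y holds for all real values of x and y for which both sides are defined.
False.

Claim: e^(x+y) = e^x + e^y.
Test a specific point where both sides are defined: x = 2, y = 3.
LHS = e^(x+y) ≈ 148.4132
RHS = e^x + e^y ≈ 27.4746
Since 148.4132 ≠ 27.4746, the equation fails at this point, so it cannot hold for all real values of x and y for which both sides are defined.
The correct rule is e^(x+y) = e^x · e^y (a product, not a sum).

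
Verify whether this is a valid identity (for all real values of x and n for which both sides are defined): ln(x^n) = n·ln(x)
Claim: ln(x^n) = n·ln(x).
Reasoning: The right side requires x > 0. For x > 0, x^n = (e^(ln x))^n = e^(n·ln x), so taking ln of both sides gives ln(x^n) = n·ln(x).
So the two sides agree for all real values of x and n for which both sides are defined.

Conclusion: Yes, this is an identity.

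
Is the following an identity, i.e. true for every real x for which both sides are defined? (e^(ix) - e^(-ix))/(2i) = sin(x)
Yes, this is an identity.

Claim: (e^(ix) - e^(-ix))/(2i) = sin(x).
Reasoning: By Euler's formula e^(ix) = cos(x) + i·sin(x) and e^(-ix) = cos(x) - i·sin(x). Subtracting cancels the cosine terms: e^(ix) - e^(-ix) = 2i·sin(x); divide by 2i.
So the two sides agree for every real x for which both sides are defined.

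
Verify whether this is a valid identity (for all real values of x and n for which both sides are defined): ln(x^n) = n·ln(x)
Claim: ln(x^n) = n·ln(x).
Reasoning: The right side requires x > 0. For x > 0, x^n = (e^(ln x))^n = e^(n·ln x), so taking ln of both sides gives ln(x^n) = n·ln(x).
So the two sides agree for all real values of x and n for which both sides are defined.

Conclusion: Yes, this is an identity.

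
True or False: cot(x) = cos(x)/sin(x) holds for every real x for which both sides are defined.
Claim: cot(x) = cos(x)/sin(x).
Reasoning: cot(x) is defined as 1/tan(x) = 1/(sin(x)/cos(x)) = cos(x)/sin(x), wherever sin(x) ≠ 0.
So the two sides agree for every real x for which both sides are defined.

Conclusion: True.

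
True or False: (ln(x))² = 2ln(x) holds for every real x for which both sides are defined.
False.

Claim: (ln(x))² = 2ln(x).
Test a specific point where both sides are defined: x = 1/2.
LHS = (ln(x))² ≈ 0.4805
RHS = 2ln(x) ≈ -1.3863
Since 0.4805 ≠ -1.3863, the equation fails at this point, so it cannot hold for every real x for which both sides are defined.
2ln(x) equals ln(x²), which is not the same as (ln x)².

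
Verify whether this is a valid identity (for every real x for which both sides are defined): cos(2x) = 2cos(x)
No, this is NOT an identity.

Claim: cos(2x) = 2cos(x).
Test a specific point where both sides are defined: x = -π/6.
LHS = cos(2x) ≈ 0.5000
RHS = 2cos(x) ≈ 1.7321
Since 0.5000 ≠ 1.7321, the equation fails at this point, so it cannot hold for every real x for which both sides are defined.
The correct double-angle formula is cos(2x) = cos²x - sin²x.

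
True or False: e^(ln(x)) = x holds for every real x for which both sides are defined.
Claim: e^(ln(x)) = x.
Reasoning: For x > 0, ln(x) is by definition the exponent p such that e^p = x. Raising e to that exponent therefore returns x: e^(ln x) = x.
So the two sides agree for every real x for which both sides are defined.

Conclusion: True.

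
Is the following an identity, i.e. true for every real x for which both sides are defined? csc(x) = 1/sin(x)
Yes, this is an identity.

Claim: csc(x) = 1/sin(x).
Reasoning: csc(x) is by definition the reciprocal of sin(x), wherever sin(x) ≠ 0.
So the two sides agree for every real x for which both sides are defined.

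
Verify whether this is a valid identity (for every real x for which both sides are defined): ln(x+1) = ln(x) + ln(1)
Claim: ln(x+1) = ln(x) + ln(1).
Test a specific point where both sides are defined: x = 3.
LHS = ln(x+1) ≈ 1.3863
RHS = ln(x) + ln(1) ≈ 1.0986
Since 1.3863 ≠ 1.0986, the equation fails at this point, so it cannot hold for every real x for which both sides are defined.
ln(1) = 0, so the right side is just ln(x), which differs from ln(x+1).

Conclusion: No, this is NOT an identity.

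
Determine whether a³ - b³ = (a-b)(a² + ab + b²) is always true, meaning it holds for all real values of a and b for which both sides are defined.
Yes, this is an identity.

Claim: a³ - b³ = (a-b)(a² + ab + b²).
Reasoning: Expand the right side: (a-b)(a² + ab + b²) = a³ + a²b + ab² - a²b - ab² - b³ = a³ - b³ (the middle terms cancel in pairs).
So the two sides agree for all real values of a and b for which both sides are defined.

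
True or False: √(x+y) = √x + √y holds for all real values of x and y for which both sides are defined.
Claim: √(x+y) = √x + √y.
Test a specific point where both sides are defined: x = 3, y = 2.
LHS = √(x+y) ≈ 2.2361
RHS = √x + √y ≈ 3.1463
Since 2.2361 ≠ 3.1463, the equation fails at this point, so it cannot hold for all real values of x and y for which both sides are defined.
Squaring the right side gives x + 2√(xy) + y, not x + y.

Conclusion: False.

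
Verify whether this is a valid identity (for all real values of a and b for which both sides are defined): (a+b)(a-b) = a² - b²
Yes, this is an identity.

Claim: (a+b)(a-b) = a² - b².
Reasoning: Expand: (a+b)(a-b) = a² - ab + ba - b² = a² - b² (the cross terms cancel).
So the two sides agree for all real values of a and b for which both sides are defined.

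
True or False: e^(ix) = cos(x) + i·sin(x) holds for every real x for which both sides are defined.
Claim: e^(ix) = cos(x) + i·sin(x).
Reasoning: Euler's formula. Expand e^(ix) = Σ (ix)^k / k!. Since i² = -1, the even-k terms are Σ (-1)^m x^(2m)/(2m)! = cos(x) and the odd-k terms are i · Σ (-1)^m x^(2m+1)/(2m+1)! = i·sin(x).
So the two sides agree for every real x for which both sides are defined.

Conclusion: True.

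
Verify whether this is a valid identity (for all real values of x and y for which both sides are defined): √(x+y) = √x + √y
Claim: √(x+y) = √x + √y.
Test a specific point where both sides are defined: x = 3/2, y = 1.
LHS = √(x+y) ≈ 1.5811
RHS = √x + √y ≈ 2.2247
Since 1.5811 ≠ 2.2247, the equation fails at this point, so it cannot hold for all real values of x and y for which both sides are defined.
Squaring the right side gives x + 2√(xy) + y, not x + y.

Conclusion: No, this is NOT an identity.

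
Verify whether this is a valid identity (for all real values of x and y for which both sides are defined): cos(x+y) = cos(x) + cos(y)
No, this is NOT an identity.

Claim: cos(x+y) = cos(x) + cos(y).
Test a specific point where both sides are defined: x = π/4, y = π/6.
LHS = cos(x+y) ≈ 0.2588
RHS = cos(x) + cos(y) ≈ 1.5731
Since 0.2588 ≠ 1.5731, the equation fails at this point, so it cannot hold for all real values of x and y for which both sides are defined.
The correct expansion is cos(x+y) = cos(x)cos(y) - sin(x)sin(y); cosine is not additive.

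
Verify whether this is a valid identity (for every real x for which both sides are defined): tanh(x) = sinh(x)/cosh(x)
Claim: tanh(x) = sinh(x)/cosh(x).
Reasoning: tanh(x) is defined as sinh(x)/cosh(x) = (e^x - e^-x)/(e^x + e^-x); cosh(x) ≥ 1 is never zero, so this holds for every real x.
So the two sides agree for every real x for which both sides are defined.

Conclusion: Yes, this is an identity.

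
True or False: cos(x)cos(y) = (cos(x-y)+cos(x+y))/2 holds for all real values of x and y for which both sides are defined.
True.

Claim: cos(x)cos(y) = (cos(x-y)+cos(x+y))/2.
Reasoning: cos(x-y) = cos(x)cos(y) + sin(x)sin(y) and cos(x+y) = cos(x)cos(y) - sin(x)sin(y). Adding, cos(x-y) + cos(x+y) = 2cos(x)cos(y); divide by 2.
So the two sides agree for all real values of x and y for which both sides are defined.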